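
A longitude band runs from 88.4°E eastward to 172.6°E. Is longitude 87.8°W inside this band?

Band width going east from +88.4° to +172.6°: ((172.6 − 88.4) mod 360) = 84.2°.
Offset of -87.8° east of the west edge: ((-87.8 − 88.4) mod 360) = 183.8°.
183.8° > 84.2° ⇒ outside.

No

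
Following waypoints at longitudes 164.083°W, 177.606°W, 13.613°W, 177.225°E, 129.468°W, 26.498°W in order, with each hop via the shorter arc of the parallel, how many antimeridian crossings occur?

Leg 1: -164.083° → -177.606°, shortest Δλ = -13.523° (west) — does not cross 180°.
Leg 2: -177.606° → -13.613°, shortest Δλ = 163.993° (east) — does not cross 180°.
Leg 3: -13.613° → +177.225°, shortest Δλ = -169.162° (west) — crosses 180°.
Leg 4: +177.225° → -129.468°, shortest Δλ = 53.307° (east) — crosses 180°.
Leg 5: -129.468° → -26.498°, shortest Δλ = 102.97° (east) — does not cross 180°.
Total crossings: 2.

2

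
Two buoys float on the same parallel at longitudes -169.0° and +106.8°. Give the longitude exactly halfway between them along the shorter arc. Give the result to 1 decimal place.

Signed shortest Δλ from -169.0° to +106.8° is -84.2°.
Midpoint longitude = -169.0° + (-84.2°)/2 = -169.0° − 42.1° = -211.1°.
Normalise into (−180°, 180°]: +148.9°.
(The naïve average (-169.0 + +106.8)/2 = -31.1° is on the wrong side of the globe.)

+148.9°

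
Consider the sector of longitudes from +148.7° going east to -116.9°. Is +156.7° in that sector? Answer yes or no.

Yes

Band width going east from +148.7° to -116.9°: ((-116.9 − 148.7) mod 360) = 94.4°.
Offset of +156.7° east of the west edge: ((156.7 − 148.7) mod 360) = 8.0°.
8.0° ≤ 94.4° ⇒ inside.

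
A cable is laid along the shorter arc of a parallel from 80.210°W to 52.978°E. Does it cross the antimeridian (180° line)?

Signed shortest Δλ = ((52.978 − -80.210 + 180) mod 360) − 180 = 133.188°.
Going east by 133.188° from -80.210° reaches +52.978° without touching 180°.

No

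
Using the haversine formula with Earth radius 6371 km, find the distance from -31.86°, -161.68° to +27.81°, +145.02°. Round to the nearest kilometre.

Δλ = 145.02 − -161.68 = 306.70°; wrapped into (−180°, 180°]: -53.30°.
Δφ = 27.81 − -31.86 = 59.67°.
a = sin²(Δφ/2) + cos φ₁ · cos φ₂ · sin²(Δλ/2) = 0.398650.
c = 2·atan2(√a, √(1−a)) = 1.36668 rad → d = 6371·c ≈ 8707.14 km.

8707 km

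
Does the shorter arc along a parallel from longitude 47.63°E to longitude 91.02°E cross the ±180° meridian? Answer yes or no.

Signed shortest Δλ = ((91.02 − 47.63 + 180) mod 360) − 180 = 43.39°.
Going east by 43.39° from +47.63° reaches +91.02° without touching 180°.

No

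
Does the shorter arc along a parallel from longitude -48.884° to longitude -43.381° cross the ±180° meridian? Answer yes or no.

No

Signed shortest Δλ = ((-43.381 − -48.884 + 180) mod 360) − 180 = 5.503°.
Going east by 5.503° from -48.884° reaches -43.381° without touching 180°.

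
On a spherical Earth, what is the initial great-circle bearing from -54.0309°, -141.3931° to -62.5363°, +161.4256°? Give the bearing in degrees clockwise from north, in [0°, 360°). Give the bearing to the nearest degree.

231°

Δλ = 161.4256 − -141.3931 = 302.8187°; wrapped into (−180°, 180°]: -57.1813°.
θ = atan2( sin Δλ · cos φ₂ , cos φ₁ · sin φ₂ − sin φ₁ · cos φ₂ · cos Δλ )
  = atan2(-0.38758, -0.31886) = -129.444° → normalised to [0°, 360°): 230.556°.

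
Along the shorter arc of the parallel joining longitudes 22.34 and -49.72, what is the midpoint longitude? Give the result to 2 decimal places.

-13.69°

Signed shortest Δλ from +22.34° to -49.72° is -72.06°.
Midpoint longitude = +22.34° + (-72.06°)/2 = +22.34° − 36.03° = -13.69°.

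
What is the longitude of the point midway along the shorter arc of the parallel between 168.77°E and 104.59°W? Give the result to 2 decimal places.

147.91°W

Signed shortest Δλ from +168.77° to -104.59° is +86.64°.
Midpoint longitude = +168.77° + (+86.64°)/2 = +168.77° + 43.32° = +212.09°.
Normalise into (−180°, 180°]: -147.91°.
(The naïve average (+168.77 + -104.59)/2 = 32.09° is on the wrong side of the globe.)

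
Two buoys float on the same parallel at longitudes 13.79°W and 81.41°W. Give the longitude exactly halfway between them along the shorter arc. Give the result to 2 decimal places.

47.60°W

Signed shortest Δλ from -13.79° to -81.41° is -67.62°.
Midpoint longitude = -13.79° + (-67.62°)/2 = -13.79° − 33.81° = -47.60°.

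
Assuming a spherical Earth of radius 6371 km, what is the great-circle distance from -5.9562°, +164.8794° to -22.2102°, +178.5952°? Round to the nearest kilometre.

Δλ = 178.5952 − 164.8794 = 13.7158°.
Δφ = -22.2102 − -5.9562 = -16.2540°.
a = sin²(Δφ/2) + cos φ₁ · cos φ₂ · sin²(Δλ/2) = 0.033114.
c = 2·atan2(√a, √(1−a)) = 0.36598 rad → d = 6371·c ≈ 2331.68 km.

2332 km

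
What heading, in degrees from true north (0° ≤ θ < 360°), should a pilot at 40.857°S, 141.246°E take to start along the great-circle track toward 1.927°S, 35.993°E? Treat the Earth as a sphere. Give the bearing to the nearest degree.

258°

Δλ = 35.993 − 141.246 = -105.253°.
θ = atan2( sin Δλ · cos φ₂ , cos φ₁ · sin φ₂ − sin φ₁ · cos φ₂ · cos Δλ )
  = atan2(-0.96423, -0.19744) = -101.572° → normalised to [0°, 360°): 258.428°.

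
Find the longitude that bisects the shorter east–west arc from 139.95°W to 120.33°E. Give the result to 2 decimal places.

170.19°E

Signed shortest Δλ from -139.95° to +120.33° is -99.72°.
Midpoint longitude = -139.95° + (-99.72°)/2 = -139.95° − 49.86° = -189.81°.
Normalise into (−180°, 180°]: +170.19°.
(The naïve average (-139.95 + +120.33)/2 = -9.81° is on the wrong side of the globe.)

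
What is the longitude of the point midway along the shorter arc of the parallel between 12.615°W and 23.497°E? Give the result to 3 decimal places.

5.441°E

Signed shortest Δλ from -12.615° to +23.497° is +36.112°.
Midpoint longitude = -12.615° + (+36.112°)/2 = -12.615° + 18.056° = +5.441°.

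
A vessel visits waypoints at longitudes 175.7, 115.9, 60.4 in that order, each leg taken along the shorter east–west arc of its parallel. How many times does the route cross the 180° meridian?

0

Leg 1: +175.7° → +115.9°, shortest Δλ = -59.8° (west) — does not cross 180°.
Leg 2: +115.9° → +60.4°, shortest Δλ = -55.5° (west) — does not cross 180°.
Total crossings: 0.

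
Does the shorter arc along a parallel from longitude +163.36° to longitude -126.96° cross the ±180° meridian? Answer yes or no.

Yes

Naïve |-126.96 − 163.36| = 290.32° > 180°, so the shorter arc goes the other way round — across 180°.
Signed shortest Δλ = ((-126.96 − 163.36 + 180) mod 360) − 180 = 69.68°.
Going east by 69.68° from +163.36° passes through 180° before reaching -126.96°.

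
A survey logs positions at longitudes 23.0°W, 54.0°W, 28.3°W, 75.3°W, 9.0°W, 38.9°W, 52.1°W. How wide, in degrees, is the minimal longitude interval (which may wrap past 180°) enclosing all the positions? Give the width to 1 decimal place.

Sort the longitudes: -75.3°, -54.0°, -52.1°, -38.9°, -28.3°, -23.0°, -9.0°.
Eastward gaps between consecutive values (wrapping around): 21.3°, 1.9°, 13.2°, 10.6°, 5.3°, 14.0°, 293.7°.
Largest gap = 293.7° ⇒ minimal covering band is its complement: 360° − 293.7° = 66.3°.
Band runs from -75.3° eastward to -9.0°.

66.3°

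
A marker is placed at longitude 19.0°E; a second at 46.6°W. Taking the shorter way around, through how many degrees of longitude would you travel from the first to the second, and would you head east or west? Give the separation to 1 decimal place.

65.6° west

Raw difference: -46.6 − 19.0 = -65.6°.
Normalise into (−180°, 180°]: -65.6° stays -65.6°.
Negative ⇒ the second point lies to the west; separation 65.6°.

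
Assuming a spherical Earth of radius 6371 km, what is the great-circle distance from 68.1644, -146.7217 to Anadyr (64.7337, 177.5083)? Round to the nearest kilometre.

1609 km

Δλ = 177.5083 − -146.7217 = 324.2300°; wrapped into (−180°, 180°]: -35.7700°.
Δφ = 64.7337 − 68.1644 = -3.4307°.
a = sin²(Δφ/2) + cos φ₁ · cos φ₂ · sin²(Δλ/2) = 0.015869.
c = 2·atan2(√a, √(1−a)) = 0.25262 rad → d = 6371·c ≈ 1609.42 km.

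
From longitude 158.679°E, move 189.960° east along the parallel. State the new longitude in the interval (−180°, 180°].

Start at +158.679°; shift +189.960° → +348.639°.
+348.639° lies outside (−180°, 180°]; subtract 360° → -11.361°.

11.361°W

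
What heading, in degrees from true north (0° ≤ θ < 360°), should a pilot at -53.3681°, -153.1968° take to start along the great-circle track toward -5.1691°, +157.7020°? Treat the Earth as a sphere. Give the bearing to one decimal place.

302.0°

Δλ = 157.7020 − -153.1968 = 310.8988°; wrapped into (−180°, 180°]: -49.1012°.
θ = atan2( sin Δλ · cos φ₂ , cos φ₁ · sin φ₂ − sin φ₁ · cos φ₂ · cos Δλ )
  = atan2(-0.75279, 0.46951) = -58.048° → normalised to [0°, 360°): 301.952°.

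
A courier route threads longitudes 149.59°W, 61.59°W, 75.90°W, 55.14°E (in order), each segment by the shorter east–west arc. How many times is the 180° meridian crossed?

0

Leg 1: -149.59° → -61.59°, shortest Δλ = 88.0° (east) — does not cross 180°.
Leg 2: -61.59° → -75.90°, shortest Δλ = -14.31° (west) — does not cross 180°.
Leg 3: -75.90° → +55.14°, shortest Δλ = 131.04° (east) — does not cross 180°.
Total crossings: 0.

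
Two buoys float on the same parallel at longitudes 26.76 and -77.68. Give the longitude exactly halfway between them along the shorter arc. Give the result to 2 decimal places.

Signed shortest Δλ from +26.76° to -77.68° is -104.44°.
Midpoint longitude = +26.76° + (-104.44°)/2 = +26.76° − 52.22° = -25.46°.

-25.46°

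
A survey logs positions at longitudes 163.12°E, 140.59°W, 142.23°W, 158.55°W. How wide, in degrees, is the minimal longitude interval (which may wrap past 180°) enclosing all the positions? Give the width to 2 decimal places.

Sort the longitudes: -158.55°, -142.23°, -140.59°, +163.12°.
Eastward gaps between consecutive values (wrapping around): 16.32°, 1.64°, 303.71°, 38.33°.
Largest gap = 303.71° ⇒ minimal covering band is its complement: 360° − 303.71° = 56.29°.
Band runs from +163.12° eastward to -140.59°, crossing the antimeridian.

56.29°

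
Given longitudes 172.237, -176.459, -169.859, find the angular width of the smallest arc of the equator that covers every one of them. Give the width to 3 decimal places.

17.904°

Sort the longitudes: -176.459°, -169.859°, +172.237°.
Eastward gaps between consecutive values (wrapping around): 6.600°, 342.096°, 11.304°.
Largest gap = 342.096° ⇒ minimal covering band is its complement: 360° − 342.096° = 17.904°.
Band runs from +172.237° eastward to -169.859°, crossing the antimeridian.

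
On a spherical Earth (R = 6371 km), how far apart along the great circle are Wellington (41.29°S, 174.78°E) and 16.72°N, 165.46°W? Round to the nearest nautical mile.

Δλ = -165.46 − 174.78 = -340.24°; wrapped into (−180°, 180°]: 19.76°.
Δφ = 16.72 − -41.29 = 58.01°.
a = sin²(Δφ/2) + cos φ₁ · cos φ₂ · sin²(Δλ/2) = 0.256301.
c = 2·atan2(√a, √(1−a)) = 1.06169 rad → d = 6371·c ≈ 6764.02 km ≈ 3652.28 nmi.

3652 nmi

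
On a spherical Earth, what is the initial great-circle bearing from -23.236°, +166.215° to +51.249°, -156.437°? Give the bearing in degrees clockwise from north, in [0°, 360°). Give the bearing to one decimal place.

Δλ = -156.437 − 166.215 = -322.652°; wrapped into (−180°, 180°]: 37.348°.
θ = atan2( sin Δλ · cos φ₂ , cos φ₁ · sin φ₂ − sin φ₁ · cos φ₂ · cos Δλ )
  = atan2(0.37973, 0.91293) = 22.585° → normalised to [0°, 360°): 22.585°.

22.6°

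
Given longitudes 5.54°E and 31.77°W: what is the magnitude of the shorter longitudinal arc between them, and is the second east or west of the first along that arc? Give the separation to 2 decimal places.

Raw difference: -31.77 − 5.54 = -37.31°.
Normalise into (−180°, 180°]: -37.31° stays -37.31°.
Negative ⇒ the second point lies to the west; separation 37.31°.

37.31° west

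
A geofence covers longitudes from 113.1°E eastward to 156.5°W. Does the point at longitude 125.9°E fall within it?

Band width going east from +113.1° to -156.5°: ((-156.5 − 113.1) mod 360) = 90.4°.
Offset of +125.9° east of the west edge: ((125.9 − 113.1) mod 360) = 12.8°.
12.8° ≤ 90.4° ⇒ inside.

Yes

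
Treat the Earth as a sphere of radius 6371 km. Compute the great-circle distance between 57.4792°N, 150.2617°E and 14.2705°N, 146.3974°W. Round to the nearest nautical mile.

3830 nmi

Δλ = -146.3974 − 150.2617 = -296.6591°; wrapped into (−180°, 180°]: 63.3409°.
Δφ = 14.2705 − 57.4792 = -43.2087°.
a = sin²(Δφ/2) + cos φ₁ · cos φ₂ · sin²(Δλ/2) = 0.279191.
c = 2·atan2(√a, √(1−a)) = 1.11339 rad → d = 6371·c ≈ 7093.44 km ≈ 3830.15 nmi.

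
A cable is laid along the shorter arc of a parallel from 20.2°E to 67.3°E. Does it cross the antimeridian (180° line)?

No

Signed shortest Δλ = ((67.3 − 20.2 + 180) mod 360) − 180 = 47.1°.
Going east by 47.1° from +20.2° reaches +67.3° without touching 180°.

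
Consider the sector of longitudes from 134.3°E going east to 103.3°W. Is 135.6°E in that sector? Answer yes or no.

Band width going east from +134.3° to -103.3°: ((-103.3 − 134.3) mod 360) = 122.4°.
Offset of +135.6° east of the west edge: ((135.6 − 134.3) mod 360) = 1.3°.
1.3° ≤ 122.4° ⇒ inside.

Yes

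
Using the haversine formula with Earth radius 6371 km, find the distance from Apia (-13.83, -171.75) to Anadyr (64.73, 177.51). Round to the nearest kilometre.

Δλ = 177.51 − -171.75 = 349.26°; wrapped into (−180°, 180°]: -10.74°.
Δφ = 64.73 − -13.83 = 78.56°.
a = sin²(Δφ/2) + cos φ₁ · cos φ₂ · sin²(Δλ/2) = 0.404460.
c = 2·atan2(√a, √(1−a)) = 1.37853 rad → d = 6371·c ≈ 8782.64 km.

8783 km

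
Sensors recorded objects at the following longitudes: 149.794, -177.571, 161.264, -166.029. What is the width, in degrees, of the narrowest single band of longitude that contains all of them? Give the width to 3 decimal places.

44.177°

Sort the longitudes: -177.571°, -166.029°, +149.794°, +161.264°.
Eastward gaps between consecutive values (wrapping around): 11.542°, 315.823°, 11.470°, 21.165°.
Largest gap = 315.823° ⇒ minimal covering band is its complement: 360° − 315.823° = 44.177°.
Band runs from +149.794° eastward to -166.029°, crossing the antimeridian.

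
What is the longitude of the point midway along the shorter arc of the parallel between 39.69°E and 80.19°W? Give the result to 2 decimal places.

Signed shortest Δλ from +39.69° to -80.19° is -119.88°.
Midpoint longitude = +39.69° + (-119.88°)/2 = +39.69° − 59.94° = -20.25°.

20.25°W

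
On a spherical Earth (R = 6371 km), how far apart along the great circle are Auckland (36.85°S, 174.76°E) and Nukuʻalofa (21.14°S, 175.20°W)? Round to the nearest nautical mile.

Δλ = -175.20 − 174.76 = -349.96°; wrapped into (−180°, 180°]: 10.04°.
Δφ = -21.14 − -36.85 = 15.71°.
a = sin²(Δφ/2) + cos φ₁ · cos φ₂ · sin²(Δλ/2) = 0.024392.
c = 2·atan2(√a, √(1−a)) = 0.31365 rad → d = 6371·c ≈ 1998.24 km ≈ 1078.96 nmi.

1079 nmi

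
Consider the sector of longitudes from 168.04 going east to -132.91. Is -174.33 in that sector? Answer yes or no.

Yes

Band width going east from +168.04° to -132.91°: ((-132.91 − 168.04) mod 360) = 59.05°.
Offset of -174.33° east of the west edge: ((-174.33 − 168.04) mod 360) = 17.63°.
17.63° ≤ 59.05° ⇒ inside.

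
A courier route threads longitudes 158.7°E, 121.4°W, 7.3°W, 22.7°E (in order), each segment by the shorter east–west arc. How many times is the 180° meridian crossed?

Leg 1: +158.7° → -121.4°, shortest Δλ = 79.9° (east) — crosses 180°.
Leg 2: -121.4° → -7.3°, shortest Δλ = 114.1° (east) — does not cross 180°.
Leg 3: -7.3° → +22.7°, shortest Δλ = 30.0° (east) — does not cross 180°.
Total crossings: 1.

1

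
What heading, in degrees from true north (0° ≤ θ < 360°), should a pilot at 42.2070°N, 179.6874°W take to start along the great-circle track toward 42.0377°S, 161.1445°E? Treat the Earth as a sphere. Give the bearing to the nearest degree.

Δλ = 161.1445 − -179.6874 = 340.8319°; wrapped into (−180°, 180°]: -19.1681°.
θ = atan2( sin Δλ · cos φ₂ , cos φ₁ · sin φ₂ − sin φ₁ · cos φ₂ · cos Δλ )
  = atan2(-0.24386, -0.96730) = -165.850° → normalised to [0°, 360°): 194.150°.

194°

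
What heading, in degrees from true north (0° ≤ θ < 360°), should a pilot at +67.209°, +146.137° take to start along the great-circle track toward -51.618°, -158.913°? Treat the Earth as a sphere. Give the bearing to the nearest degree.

141°

Δλ = -158.913 − 146.137 = -305.050°; wrapped into (−180°, 180°]: 54.950°.
θ = atan2( sin Δλ · cos φ₂ , cos φ₁ · sin φ₂ − sin φ₁ · cos φ₂ · cos Δλ )
  = atan2(0.50830, -0.63239) = 141.209° → normalised to [0°, 360°): 141.209°.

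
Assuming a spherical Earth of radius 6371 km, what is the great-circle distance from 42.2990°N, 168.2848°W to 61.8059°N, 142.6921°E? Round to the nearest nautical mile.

2082 nmi

Δλ = 142.6921 − -168.2848 = 310.9769°; wrapped into (−180°, 180°]: -49.0231°.
Δφ = 61.8059 − 42.2990 = 19.5069°.
a = sin²(Δφ/2) + cos φ₁ · cos φ₂ · sin²(Δλ/2) = 0.088848.
c = 2·atan2(√a, √(1−a)) = 0.60535 rad → d = 6371·c ≈ 3856.67 km ≈ 2082.44 nmi.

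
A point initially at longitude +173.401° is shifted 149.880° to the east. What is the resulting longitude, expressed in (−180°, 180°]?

-36.719°

Start at +173.401°; shift +149.880° → +323.281°.
+323.281° lies outside (−180°, 180°]; subtract 360° → -36.719°.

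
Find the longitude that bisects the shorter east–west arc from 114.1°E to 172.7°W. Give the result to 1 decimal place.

150.7°E

Signed shortest Δλ from +114.1° to -172.7° is +73.2°.
Midpoint longitude = +114.1° + (+73.2°)/2 = +114.1° + 36.6° = +150.7°.
(The naïve average (+114.1 + -172.7)/2 = -29.3° is on the wrong side of the globe.)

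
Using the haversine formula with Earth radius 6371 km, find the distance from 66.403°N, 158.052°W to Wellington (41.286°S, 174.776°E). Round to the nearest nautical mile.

6586 nmi

Δλ = 174.776 − -158.052 = 332.828°; wrapped into (−180°, 180°]: -27.172°.
Δφ = -41.286 − 66.403 = -107.689°.
a = sin²(Δφ/2) + cos φ₁ · cos φ₂ · sin²(Δλ/2) = 0.668523.
c = 2·atan2(√a, √(1−a)) = 1.91457 rad → d = 6371·c ≈ 12197.75 km ≈ 6586.26 nmi.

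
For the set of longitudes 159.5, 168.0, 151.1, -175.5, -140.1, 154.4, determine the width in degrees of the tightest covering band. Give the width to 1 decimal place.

Sort the longitudes: -175.5°, -140.1°, +151.1°, +154.4°, +159.5°, +168.0°.
Eastward gaps between consecutive values (wrapping around): 35.4°, 291.2°, 3.3°, 5.1°, 8.5°, 16.5°.
Largest gap = 291.2° ⇒ minimal covering band is its complement: 360° − 291.2° = 68.8°.
Band runs from +151.1° eastward to -140.1°, crossing the antimeridian.

68.8°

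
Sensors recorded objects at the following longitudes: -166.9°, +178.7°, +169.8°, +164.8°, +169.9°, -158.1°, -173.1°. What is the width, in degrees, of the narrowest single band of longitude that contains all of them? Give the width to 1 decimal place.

37.1°

Sort the longitudes: -173.1°, -166.9°, -158.1°, +164.8°, +169.8°, +169.9°, +178.7°.
Eastward gaps between consecutive values (wrapping around): 6.2°, 8.8°, 322.9°, 5.0°, 0.1°, 8.8°, 8.2°.
Largest gap = 322.9° ⇒ minimal covering band is its complement: 360° − 322.9° = 37.1°.
Band runs from +164.8° eastward to -158.1°, crossing the antimeridian.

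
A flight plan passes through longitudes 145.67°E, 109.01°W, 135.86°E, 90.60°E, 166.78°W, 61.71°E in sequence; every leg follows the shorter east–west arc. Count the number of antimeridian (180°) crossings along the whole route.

Leg 1: +145.67° → -109.01°, shortest Δλ = 105.32° (east) — crosses 180°.
Leg 2: -109.01° → +135.86°, shortest Δλ = -115.13° (west) — crosses 180°.
Leg 3: +135.86° → +90.60°, shortest Δλ = -45.26° (west) — does not cross 180°.
Leg 4: +90.60° → -166.78°, shortest Δλ = 102.62° (east) — crosses 180°.
Leg 5: -166.78° → +61.71°, shortest Δλ = -131.51° (west) — crosses 180°.
Total crossings: 4.

4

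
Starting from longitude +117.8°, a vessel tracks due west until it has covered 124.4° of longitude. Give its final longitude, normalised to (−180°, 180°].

Start at +117.8°; shift −124.4° → -6.6°.
-6.6° already lies in (−180°, 180°].

-6.6°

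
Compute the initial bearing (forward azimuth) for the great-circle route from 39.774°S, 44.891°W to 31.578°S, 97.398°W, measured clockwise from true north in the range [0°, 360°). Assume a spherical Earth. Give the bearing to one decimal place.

Δλ = -97.398 − -44.891 = -52.507°.
θ = atan2( sin Δλ · cos φ₂ , cos φ₁ · sin φ₂ − sin φ₁ · cos φ₂ · cos Δλ )
  = atan2(-0.67594, -0.07073) = -95.974° → normalised to [0°, 360°): 264.026°.

264.0°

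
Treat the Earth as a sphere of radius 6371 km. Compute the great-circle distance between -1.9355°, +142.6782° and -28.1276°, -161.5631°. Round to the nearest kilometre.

6584 km

Δλ = -161.5631 − 142.6782 = -304.2413°; wrapped into (−180°, 180°]: 55.7587°.
Δφ = -28.1276 − -1.9355 = -26.1921°.
a = sin²(Δφ/2) + cos φ₁ · cos φ₂ · sin²(Δλ/2) = 0.244067.
c = 2·atan2(√a, √(1−a)) = 1.03344 rad → d = 6371·c ≈ 6584.05 km.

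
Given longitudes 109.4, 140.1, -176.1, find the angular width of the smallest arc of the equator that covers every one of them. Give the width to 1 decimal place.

Sort the longitudes: -176.1°, +109.4°, +140.1°.
Eastward gaps between consecutive values (wrapping around): 285.5°, 30.7°, 43.8°.
Largest gap = 285.5° ⇒ minimal covering band is its complement: 360° − 285.5° = 74.5°.
Band runs from +109.4° eastward to -176.1°, crossing the antimeridian.

74.5°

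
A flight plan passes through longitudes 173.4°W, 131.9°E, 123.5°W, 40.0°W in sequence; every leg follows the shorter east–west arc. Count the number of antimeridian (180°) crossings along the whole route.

2

Leg 1: -173.4° → +131.9°, shortest Δλ = -54.7° (west) — crosses 180°.
Leg 2: +131.9° → -123.5°, shortest Δλ = 104.6° (east) — crosses 180°.
Leg 3: -123.5° → -40.0°, shortest Δλ = 83.5° (east) — does not cross 180°.
Total crossings: 2.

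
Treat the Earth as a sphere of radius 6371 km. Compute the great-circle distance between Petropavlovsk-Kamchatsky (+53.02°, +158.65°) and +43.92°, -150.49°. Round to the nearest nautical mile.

2050 nmi

Δλ = -150.49 − 158.65 = -309.14°; wrapped into (−180°, 180°]: 50.86°.
Δφ = 43.92 − 53.02 = -9.10°.
a = sin²(Δφ/2) + cos φ₁ · cos φ₂ · sin²(Δλ/2) = 0.086188.
c = 2·atan2(√a, √(1−a)) = 0.59594 rad → d = 6371·c ≈ 3796.71 km ≈ 2050.06 nmi.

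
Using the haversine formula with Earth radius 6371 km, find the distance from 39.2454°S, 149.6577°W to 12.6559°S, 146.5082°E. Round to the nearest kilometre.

6877 km

Δλ = 146.5082 − -149.6577 = 296.1659°; wrapped into (−180°, 180°]: -63.8341°.
Δφ = -12.6559 − -39.2454 = 26.5895°.
a = sin²(Δφ/2) + cos φ₁ · cos φ₂ · sin²(Δλ/2) = 0.264090.
c = 2·atan2(√a, √(1−a)) = 1.07944 rad → d = 6371·c ≈ 6877.13 km.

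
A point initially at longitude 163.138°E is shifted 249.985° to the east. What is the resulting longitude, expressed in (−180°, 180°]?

53.123°E

Start at +163.138°; shift +249.985° → +413.123°.
+413.123° lies outside (−180°, 180°]; subtract 360° → +53.123°.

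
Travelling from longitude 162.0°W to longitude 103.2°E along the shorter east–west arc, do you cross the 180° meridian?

Yes

Naïve |103.2 − -162.0| = 265.2° > 180°, so the shorter arc goes the other way round — across 180°.
Signed shortest Δλ = ((103.2 − -162.0 + 180) mod 360) − 180 = -94.8°.
Going west by 94.8° from -162.0° passes through 180° before reaching +103.2°.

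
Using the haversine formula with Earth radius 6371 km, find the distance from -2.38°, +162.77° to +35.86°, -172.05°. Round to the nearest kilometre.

4991 km

Δλ = -172.05 − 162.77 = -334.82°; wrapped into (−180°, 180°]: 25.18°.
Δφ = 35.86 − -2.38 = 38.24°.
a = sin²(Δφ/2) + cos φ₁ · cos φ₂ · sin²(Δλ/2) = 0.145761.
c = 2·atan2(√a, √(1−a)) = 0.78346 rad → d = 6371·c ≈ 4991.40 km.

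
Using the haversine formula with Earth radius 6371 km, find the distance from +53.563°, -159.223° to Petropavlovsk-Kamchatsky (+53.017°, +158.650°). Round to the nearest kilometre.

2760 km

Δλ = 158.650 − -159.223 = 317.873°; wrapped into (−180°, 180°]: -42.127°.
Δφ = 53.017 − 53.563 = -0.546°.
a = sin²(Δφ/2) + cos φ₁ · cos φ₂ · sin²(Δλ/2) = 0.046175.
c = 2·atan2(√a, √(1−a)) = 0.43315 rad → d = 6371·c ≈ 2759.58 km.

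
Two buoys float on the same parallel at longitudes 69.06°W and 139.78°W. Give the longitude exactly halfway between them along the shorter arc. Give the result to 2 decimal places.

104.42°W

Signed shortest Δλ from -69.06° to -139.78° is -70.72°.
Midpoint longitude = -69.06° + (-70.72°)/2 = -69.06° − 35.36° = -104.42°.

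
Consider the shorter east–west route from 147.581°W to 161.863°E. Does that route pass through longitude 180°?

Naïve |161.863 − -147.581| = 309.444° > 180°, so the shorter arc goes the other way round — across 180°.
Signed shortest Δλ = ((161.863 − -147.581 + 180) mod 360) − 180 = -50.556°.
Going west by 50.556° from -147.581° passes through 180° before reaching +161.863°.

Yes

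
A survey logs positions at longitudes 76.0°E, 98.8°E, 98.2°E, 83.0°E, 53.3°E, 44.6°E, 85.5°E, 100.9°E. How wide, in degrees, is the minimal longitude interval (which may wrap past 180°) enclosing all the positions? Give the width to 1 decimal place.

Sort the longitudes: +44.6°, +53.3°, +76.0°, +83.0°, +85.5°, +98.2°, +98.8°, +100.9°.
Eastward gaps between consecutive values (wrapping around): 8.7°, 22.7°, 7.0°, 2.5°, 12.7°, 0.6°, 2.1°, 303.7°.
Largest gap = 303.7° ⇒ minimal covering band is its complement: 360° − 303.7° = 56.3°.
Band runs from +44.6° eastward to +100.9°.

56.3°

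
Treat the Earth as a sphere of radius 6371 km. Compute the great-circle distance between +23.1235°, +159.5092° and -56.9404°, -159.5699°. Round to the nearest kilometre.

Δλ = -159.5699 − 159.5092 = -319.0791°; wrapped into (−180°, 180°]: 40.9209°.
Δφ = -56.9404 − 23.1235 = -80.0639°.
a = sin²(Δφ/2) + cos φ₁ · cos φ₂ · sin²(Δλ/2) = 0.475027.
c = 2·atan2(√a, √(1−a)) = 1.52083 rad → d = 6371·c ≈ 9689.21 km.

9689 km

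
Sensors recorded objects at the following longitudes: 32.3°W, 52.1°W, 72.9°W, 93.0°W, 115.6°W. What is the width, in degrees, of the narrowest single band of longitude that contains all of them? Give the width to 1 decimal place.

83.3°

Sort the longitudes: -115.6°, -93.0°, -72.9°, -52.1°, -32.3°.
Eastward gaps between consecutive values (wrapping around): 22.6°, 20.1°, 20.8°, 19.8°, 276.7°.
Largest gap = 276.7° ⇒ minimal covering band is its complement: 360° − 276.7° = 83.3°.
Band runs from -115.6° eastward to -32.3°.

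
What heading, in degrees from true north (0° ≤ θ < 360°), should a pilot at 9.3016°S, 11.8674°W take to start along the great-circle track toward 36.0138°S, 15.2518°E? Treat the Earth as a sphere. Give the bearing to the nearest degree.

Δλ = 15.2518 − -11.8674 = 27.1192°.
θ = atan2( sin Δλ · cos φ₂ , cos φ₁ · sin φ₂ − sin φ₁ · cos φ₂ · cos Δλ )
  = atan2(0.36872, -0.46388) = 141.520° → normalised to [0°, 360°): 141.520°.

142°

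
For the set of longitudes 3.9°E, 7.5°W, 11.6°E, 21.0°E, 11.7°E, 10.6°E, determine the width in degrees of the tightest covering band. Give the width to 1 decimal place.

Sort the longitudes: -7.5°, +3.9°, +10.6°, +11.6°, +11.7°, +21.0°.
Eastward gaps between consecutive values (wrapping around): 11.4°, 6.7°, 1.0°, 0.1°, 9.3°, 331.5°.
Largest gap = 331.5° ⇒ minimal covering band is its complement: 360° − 331.5° = 28.5°.
Band runs from -7.5° eastward to +21.0°.

28.5°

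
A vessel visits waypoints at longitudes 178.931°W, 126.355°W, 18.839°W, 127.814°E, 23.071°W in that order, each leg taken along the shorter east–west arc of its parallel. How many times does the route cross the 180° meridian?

Leg 1: -178.931° → -126.355°, shortest Δλ = 52.576° (east) — does not cross 180°.
Leg 2: -126.355° → -18.839°, shortest Δλ = 107.516° (east) — does not cross 180°.
Leg 3: -18.839° → +127.814°, shortest Δλ = 146.653° (east) — does not cross 180°.
Leg 4: +127.814° → -23.071°, shortest Δλ = -150.885° (west) — does not cross 180°.
Total crossings: 0.

0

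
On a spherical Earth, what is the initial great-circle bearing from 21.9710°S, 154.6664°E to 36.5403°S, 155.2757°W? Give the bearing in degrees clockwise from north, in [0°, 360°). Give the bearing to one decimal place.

Δλ = -155.2757 − 154.6664 = -309.9421°; wrapped into (−180°, 180°]: 50.0579°.
θ = atan2( sin Δλ · cos φ₂ , cos φ₁ · sin φ₂ − sin φ₁ · cos φ₂ · cos Δλ )
  = atan2(0.61599, -0.35916) = 120.245° → normalised to [0°, 360°): 120.245°.

120.2°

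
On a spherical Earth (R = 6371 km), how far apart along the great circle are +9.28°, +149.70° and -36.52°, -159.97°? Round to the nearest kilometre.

Δλ = -159.97 − 149.70 = -309.67°; wrapped into (−180°, 180°]: 50.33°.
Δφ = -36.52 − 9.28 = -45.80°.
a = sin²(Δφ/2) + cos φ₁ · cos φ₂ · sin²(Δλ/2) = 0.294829.
c = 2·atan2(√a, √(1−a)) = 1.14797 rad → d = 6371·c ≈ 7313.71 km.

7314 km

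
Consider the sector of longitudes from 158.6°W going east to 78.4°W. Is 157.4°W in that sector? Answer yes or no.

Yes

Band width going east from -158.6° to -78.4°: ((-78.4 − -158.6) mod 360) = 80.2°.
Offset of -157.4° east of the west edge: ((-157.4 − -158.6) mod 360) = 1.2°.
1.2° ≤ 80.2° ⇒ inside.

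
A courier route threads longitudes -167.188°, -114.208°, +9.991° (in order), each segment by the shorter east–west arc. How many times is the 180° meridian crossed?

Leg 1: -167.188° → -114.208°, shortest Δλ = 52.98° (east) — does not cross 180°.
Leg 2: -114.208° → +9.991°, shortest Δλ = 124.199° (east) — does not cross 180°.
Total crossings: 0.

0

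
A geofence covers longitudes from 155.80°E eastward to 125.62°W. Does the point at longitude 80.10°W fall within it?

No

Band width going east from +155.80° to -125.62°: ((-125.62 − 155.80) mod 360) = 78.58°.
Offset of -80.10° east of the west edge: ((-80.10 − 155.80) mod 360) = 124.10°.
124.10° > 78.58° ⇒ outside.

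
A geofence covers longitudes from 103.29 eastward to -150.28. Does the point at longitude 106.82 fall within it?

Band width going east from +103.29° to -150.28°: ((-150.28 − 103.29) mod 360) = 106.43°.
Offset of +106.82° east of the west edge: ((106.82 − 103.29) mod 360) = 3.53°.
3.53° ≤ 106.43° ⇒ inside.

Yes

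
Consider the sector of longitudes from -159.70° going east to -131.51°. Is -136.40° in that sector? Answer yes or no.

Band width going east from -159.70° to -131.51°: ((-131.51 − -159.70) mod 360) = 28.19°.
Offset of -136.40° east of the west edge: ((-136.40 − -159.70) mod 360) = 23.30°.
23.30° ≤ 28.19° ⇒ inside.

Yes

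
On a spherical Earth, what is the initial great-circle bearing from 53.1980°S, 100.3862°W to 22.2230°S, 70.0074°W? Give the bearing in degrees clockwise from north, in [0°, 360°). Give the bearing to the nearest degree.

Δλ = -70.0074 − -100.3862 = 30.3788°.
θ = atan2( sin Δλ · cos φ₂ , cos φ₁ · sin φ₂ − sin φ₁ · cos φ₂ · cos Δλ )
  = atan2(0.46815, 0.41289) = 48.589° → normalised to [0°, 360°): 48.589°.

49°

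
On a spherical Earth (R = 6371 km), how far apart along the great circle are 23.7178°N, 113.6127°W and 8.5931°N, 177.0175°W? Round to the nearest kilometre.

6924 km

Δλ = -177.0175 − -113.6127 = -63.4048°.
Δφ = 8.5931 − 23.7178 = -15.1247°.
a = sin²(Δφ/2) + cos φ₁ · cos φ₂ · sin²(Δλ/2) = 0.267315.
c = 2·atan2(√a, √(1−a)) = 1.08674 rad → d = 6371·c ≈ 6923.64 km.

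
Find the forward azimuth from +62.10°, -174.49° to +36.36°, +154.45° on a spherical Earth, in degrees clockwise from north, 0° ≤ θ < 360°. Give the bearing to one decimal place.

Δλ = 154.45 − -174.49 = 328.94°; wrapped into (−180°, 180°]: -31.06°.
θ = atan2( sin Δλ · cos φ₂ , cos φ₁ · sin φ₂ − sin φ₁ · cos φ₂ · cos Δλ )
  = atan2(-0.41549, -0.33225) = -128.648° → normalised to [0°, 360°): 231.352°.

231.4°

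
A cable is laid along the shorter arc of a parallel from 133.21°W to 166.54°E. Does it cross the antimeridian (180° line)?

Yes

Naïve |166.54 − -133.21| = 299.75° > 180°, so the shorter arc goes the other way round — across 180°.
Signed shortest Δλ = ((166.54 − -133.21 + 180) mod 360) − 180 = -60.25°.
Going west by 60.25° from -133.21° passes through 180° before reaching +166.54°.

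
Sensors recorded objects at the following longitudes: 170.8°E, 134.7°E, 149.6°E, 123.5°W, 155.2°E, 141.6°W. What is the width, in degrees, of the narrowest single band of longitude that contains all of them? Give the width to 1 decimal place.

Sort the longitudes: -141.6°, -123.5°, +134.7°, +149.6°, +155.2°, +170.8°.
Eastward gaps between consecutive values (wrapping around): 18.1°, 258.2°, 14.9°, 5.6°, 15.6°, 47.6°.
Largest gap = 258.2° ⇒ minimal covering band is its complement: 360° − 258.2° = 101.8°.
Band runs from +134.7° eastward to -123.5°, crossing the antimeridian.

101.8°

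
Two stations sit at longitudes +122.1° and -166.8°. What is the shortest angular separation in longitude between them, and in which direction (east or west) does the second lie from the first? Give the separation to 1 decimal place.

Raw difference: -166.8 − 122.1 = -288.9°.
Normalise into (−180°, 180°]: -288.9° + 360° = 71.1°.
Positive ⇒ the second point lies to the east; separation 71.1°.

71.1° east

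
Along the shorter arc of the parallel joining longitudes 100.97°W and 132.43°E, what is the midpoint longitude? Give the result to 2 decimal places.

164.27°W

Signed shortest Δλ from -100.97° to +132.43° is -126.60°.
Midpoint longitude = -100.97° + (-126.60°)/2 = -100.97° − 63.30° = -164.27°.
(The naïve average (-100.97 + +132.43)/2 = 15.73° is on the wrong side of the globe.)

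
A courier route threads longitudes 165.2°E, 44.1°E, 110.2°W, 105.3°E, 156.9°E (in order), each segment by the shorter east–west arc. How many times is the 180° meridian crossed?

1

Leg 1: +165.2° → +44.1°, shortest Δλ = -121.1° (west) — does not cross 180°.
Leg 2: +44.1° → -110.2°, shortest Δλ = -154.3° (west) — does not cross 180°.
Leg 3: -110.2° → +105.3°, shortest Δλ = -144.5° (west) — crosses 180°.
Leg 4: +105.3° → +156.9°, shortest Δλ = 51.6° (east) — does not cross 180°.
Total crossings: 1.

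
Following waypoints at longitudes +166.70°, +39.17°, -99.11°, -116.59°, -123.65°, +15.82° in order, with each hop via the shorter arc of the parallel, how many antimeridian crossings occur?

0

Leg 1: +166.70° → +39.17°, shortest Δλ = -127.53° (west) — does not cross 180°.
Leg 2: +39.17° → -99.11°, shortest Δλ = -138.28° (west) — does not cross 180°.
Leg 3: -99.11° → -116.59°, shortest Δλ = -17.48° (west) — does not cross 180°.
Leg 4: -116.59° → -123.65°, shortest Δλ = -7.06° (west) — does not cross 180°.
Leg 5: -123.65° → +15.82°, shortest Δλ = 139.47° (east) — does not cross 180°.
Total crossings: 0.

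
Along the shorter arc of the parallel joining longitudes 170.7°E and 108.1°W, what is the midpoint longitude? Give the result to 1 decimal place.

148.7°W

Signed shortest Δλ from +170.7° to -108.1° is +81.2°.
Midpoint longitude = +170.7° + (+81.2°)/2 = +170.7° + 40.6° = +211.3°.
Normalise into (−180°, 180°]: -148.7°.
(The naïve average (+170.7 + -108.1)/2 = 31.3° is on the wrong side of the globe.)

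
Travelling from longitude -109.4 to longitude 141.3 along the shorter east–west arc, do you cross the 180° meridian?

Naïve |141.3 − -109.4| = 250.7° > 180°, so the shorter arc goes the other way round — across 180°.
Signed shortest Δλ = ((141.3 − -109.4 + 180) mod 360) − 180 = -109.3°.
Going west by 109.3° from -109.4° passes through 180° before reaching +141.3°.

Yes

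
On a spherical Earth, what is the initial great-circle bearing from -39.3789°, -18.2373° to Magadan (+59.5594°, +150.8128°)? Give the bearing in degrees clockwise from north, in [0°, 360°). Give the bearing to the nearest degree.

Δλ = 150.8128 − -18.2373 = 169.0501°.
θ = atan2( sin Δλ · cos φ₂ , cos φ₁ · sin φ₂ − sin φ₁ · cos φ₂ · cos Δλ )
  = atan2(0.09624, 0.35083) = 15.340° → normalised to [0°, 360°): 15.340°.

15°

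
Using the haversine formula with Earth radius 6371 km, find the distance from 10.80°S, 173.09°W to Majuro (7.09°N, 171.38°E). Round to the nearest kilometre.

2629 km

Δλ = 171.38 − -173.09 = 344.47°; wrapped into (−180°, 180°]: -15.53°.
Δφ = 7.09 − -10.80 = 17.89°.
a = sin²(Δφ/2) + cos φ₁ · cos φ₂ · sin²(Δλ/2) = 0.041970.
c = 2·atan2(√a, √(1−a)) = 0.41265 rad → d = 6371·c ≈ 2629.02 km.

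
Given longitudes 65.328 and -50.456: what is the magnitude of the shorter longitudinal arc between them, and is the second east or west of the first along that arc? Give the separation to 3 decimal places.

115.784° west

Raw difference: -50.456 − 65.328 = -115.784°.
Normalise into (−180°, 180°]: -115.784° stays -115.784°.
Negative ⇒ the second point lies to the west; separation 115.784°.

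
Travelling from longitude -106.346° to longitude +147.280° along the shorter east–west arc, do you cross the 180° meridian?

Naïve |147.280 − -106.346| = 253.626° > 180°, so the shorter arc goes the other way round — across 180°.
Signed shortest Δλ = ((147.280 − -106.346 + 180) mod 360) − 180 = -106.374°.
Going west by 106.374° from -106.346° passes through 180° before reaching +147.280°.

Yes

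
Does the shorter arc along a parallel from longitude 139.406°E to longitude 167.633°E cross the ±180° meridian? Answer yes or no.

No

Signed shortest Δλ = ((167.633 − 139.406 + 180) mod 360) − 180 = 28.227°.
Going east by 28.227° from +139.406° reaches +167.633° without touching 180°.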